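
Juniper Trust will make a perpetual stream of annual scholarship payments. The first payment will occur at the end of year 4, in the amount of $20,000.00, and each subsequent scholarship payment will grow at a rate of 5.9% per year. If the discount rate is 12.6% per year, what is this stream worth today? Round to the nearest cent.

$209093.25

Value at end of year 3: C₁ / (r − g) = $20,000.00 / (0.126 − 0.059) = $298,507.4627
Discount to today: PV = $298,507.4627 / (1 + 0.126)^3 = $298,507.4627 / 1.427628 = $209,093.25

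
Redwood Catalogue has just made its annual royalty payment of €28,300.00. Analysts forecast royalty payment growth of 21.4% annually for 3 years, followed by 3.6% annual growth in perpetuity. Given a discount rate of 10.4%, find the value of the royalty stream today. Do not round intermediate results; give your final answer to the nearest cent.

€676275.80

D_1 = 34356.20000
D_2 = 41708.42680
D_3 = 50634.03014
Terminal value at year 3: TV = D_3×(1+g_2)/(r−g_2) = 52456.85522/0.068 = 771424.34147
P_0 = D_1/(1+r)^1 + D_2/(1+r)^2 + D_3/(1+r)^3 + TV/(1+r)^3
    = 31119.74638 + 34220.44574 + 37630.09161 + 573305.51330 = 676275.79702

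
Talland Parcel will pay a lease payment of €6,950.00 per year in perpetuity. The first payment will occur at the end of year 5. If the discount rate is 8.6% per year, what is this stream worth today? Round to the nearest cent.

€58098.79

Value at end of year 4: C / r = €6,950.00 / 0.086 = €80,813.9535
Discount to today: PV = €80,813.9535 / (1 + 0.086)^4 = €80,813.9535 / 1.390975 = €58,098.79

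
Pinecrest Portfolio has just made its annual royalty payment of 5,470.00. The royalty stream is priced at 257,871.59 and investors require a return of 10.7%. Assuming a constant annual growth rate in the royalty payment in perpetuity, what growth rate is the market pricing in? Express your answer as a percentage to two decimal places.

8.40%

P = D₀(1+g)/(r−g) ⇒ P(r−g) = D₀(1+g) ⇒ g(P+D₀) = P·r − D₀
g = (P·r − D₀)/(P + D₀) = (257,871.59×0.107 − 5,470.00) / (257,871.59 + 5,470.00) = 0.084006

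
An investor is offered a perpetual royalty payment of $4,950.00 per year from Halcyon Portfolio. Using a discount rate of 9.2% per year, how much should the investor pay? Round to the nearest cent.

$53804.35

Level perpetuity: PV = C / r = $4,950.00 / 0.092 = $53,804.35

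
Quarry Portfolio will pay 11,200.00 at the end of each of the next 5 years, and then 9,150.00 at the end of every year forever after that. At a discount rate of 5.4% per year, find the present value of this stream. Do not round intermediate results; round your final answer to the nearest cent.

PV of 5-year annuity: 11,200.00 × [1 − (1+0.054)^−5] / 0.054 = 47958.62454
Perpetuity value at year 5: 9,150.00 / 0.054 = 169444.44444
PV of perpetuity: 169444.44444 / (1+0.054)^5 = 130263.96101
Total PV = 47958.62454 + 130263.96101 = 178222.58554

178222.59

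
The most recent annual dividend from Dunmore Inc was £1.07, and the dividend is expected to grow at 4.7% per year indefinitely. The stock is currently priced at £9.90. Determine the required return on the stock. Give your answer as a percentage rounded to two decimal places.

16.02%

D₁ = £1.07 × 1.047 = £1.1203
P = D₁/(r − g) ⇒ r = D₁/P + g = £1.1203/£9.90 + 0.047 = 0.113161 + 0.047 = 0.160161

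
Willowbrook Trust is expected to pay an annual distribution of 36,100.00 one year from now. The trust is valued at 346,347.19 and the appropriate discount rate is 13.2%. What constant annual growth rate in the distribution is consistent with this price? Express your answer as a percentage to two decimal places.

P = D₁/(r−g) ⇒ g = r − D₁/P = 0.132 − 36,100.00/346,347.19 = 0.027769

2.78%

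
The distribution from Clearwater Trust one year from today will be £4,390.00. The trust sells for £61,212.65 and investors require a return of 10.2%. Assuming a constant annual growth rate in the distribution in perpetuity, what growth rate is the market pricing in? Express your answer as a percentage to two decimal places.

P = D₁/(r−g) ⇒ g = r − D₁/P = 0.102 − £4,390.00/£61,212.65 = 0.030283

3.03%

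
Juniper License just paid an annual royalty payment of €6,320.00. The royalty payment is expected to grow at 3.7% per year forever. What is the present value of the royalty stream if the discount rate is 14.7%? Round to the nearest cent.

D₁ = D₀ × (1 + g) = €6,320.00 × 1.037 = €6,553.8400
Growing perpetuity: P = D₁ / (r − g) = €6,553.8400 / (0.147 − 0.037) = €59,580.36

€59580.36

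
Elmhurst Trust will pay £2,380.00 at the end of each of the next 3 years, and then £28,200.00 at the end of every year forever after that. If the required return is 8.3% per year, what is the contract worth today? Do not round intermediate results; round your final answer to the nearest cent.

£273576.95

PV of 3-year annuity: £2,380.00 × [1 − (1+0.083)^−3] / 0.083 = 6100.44025
Perpetuity value at year 3: £28,200.00 / 0.083 = 339759.03614
PV of perpetuity: 339759.03614 / (1+0.083)^3 = 267476.50884
Total PV = 6100.44025 + 267476.50884 = 273576.94909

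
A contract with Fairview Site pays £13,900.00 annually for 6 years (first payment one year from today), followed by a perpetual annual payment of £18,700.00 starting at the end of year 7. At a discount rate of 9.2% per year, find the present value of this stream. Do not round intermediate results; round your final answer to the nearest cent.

PV of 6-year annuity: £13,900.00 × [1 − (1+0.092)^−6] / 0.092 = 61984.19940
Perpetuity value at year 6: £18,700.00 / 0.092 = 203260.86957
PV of perpetuity: 203260.86957 / (1+0.092)^6 = 119872.05455
Total PV = 61984.19940 + 119872.05455 = 181856.25395

£181856.25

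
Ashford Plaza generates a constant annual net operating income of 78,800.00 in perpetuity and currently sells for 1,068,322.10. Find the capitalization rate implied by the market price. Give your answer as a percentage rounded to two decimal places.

7.38%

P = C/r ⇒ r = C/P = 78,800.00/1,068,322.10 = 0.073761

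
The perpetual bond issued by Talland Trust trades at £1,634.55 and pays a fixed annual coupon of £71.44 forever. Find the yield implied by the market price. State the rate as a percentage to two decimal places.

P = C/r ⇒ r = C/P = £71.44/£1,634.55 = 0.043706

4.37%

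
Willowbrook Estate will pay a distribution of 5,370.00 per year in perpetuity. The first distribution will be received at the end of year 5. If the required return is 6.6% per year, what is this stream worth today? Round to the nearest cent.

63008.85

Value at end of year 4: C / r = 5,370.00 / 0.066 = 81,363.6364
Discount to today: PV = 81,363.6364 / (1 + 0.066)^4 = 81,363.6364 / 1.291305 = 63,008.85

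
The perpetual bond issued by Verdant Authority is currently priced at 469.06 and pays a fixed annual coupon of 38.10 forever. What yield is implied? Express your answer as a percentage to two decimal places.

P = C/r ⇒ r = C/P = 38.10/469.06 = 0.081226

8.12%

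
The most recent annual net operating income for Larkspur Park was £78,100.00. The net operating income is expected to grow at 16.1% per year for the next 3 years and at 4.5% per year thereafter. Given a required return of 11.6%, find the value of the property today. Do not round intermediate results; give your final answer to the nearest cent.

D_1 = 90674.10000
D_2 = 105272.63010
D_3 = 122221.52355
Terminal value at year 3: TV = D_3×(1+g_2)/(r−g_2) = 127721.49211/0.071 = 1798894.25501
P_0 = D_1/(1+r)^1 + D_2/(1+r)^2 + D_3/(1+r)^3 + TV/(1+r)^3
    = 81249.19355 + 84525.37071 + 87933.65178 + 1294234.73401 = 1547942.95005

£1547942.95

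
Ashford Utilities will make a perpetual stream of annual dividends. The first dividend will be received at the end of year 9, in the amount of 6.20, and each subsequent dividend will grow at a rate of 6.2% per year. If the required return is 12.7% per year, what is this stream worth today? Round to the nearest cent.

Value at end of year 8: C₁ / (r − g) = 6.20 / (0.127 − 0.062) = 95.3846
Discount to today: PV = 95.3846 / (1 + 0.127)^8 = 95.3846 / 2.602504 = 36.65

36.65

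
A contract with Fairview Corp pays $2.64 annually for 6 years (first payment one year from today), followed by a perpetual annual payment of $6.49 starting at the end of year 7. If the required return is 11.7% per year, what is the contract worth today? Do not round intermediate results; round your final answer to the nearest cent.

PV of 6-year annuity: $2.64 × [1 − (1+0.117)^−6] / 0.117 = 10.94697
Perpetuity value at year 6: $6.49 / 0.117 = 55.47009
PV of perpetuity: 55.47009 / (1+0.117)^6 = 28.55879
Total PV = 10.94697 + 28.55879 = 39.50576

$39.51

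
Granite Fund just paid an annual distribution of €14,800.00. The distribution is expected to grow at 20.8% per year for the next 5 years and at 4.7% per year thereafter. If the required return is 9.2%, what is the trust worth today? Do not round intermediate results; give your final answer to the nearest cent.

D_1 = 17878.40000
D_2 = 21597.10720
D_3 = 26089.30550
D_4 = 31515.88104
D_5 = 38071.18430
Terminal value at year 5: TV = D_5×(1+g_2)/(r−g_2) = 39860.52996/0.045 = 885789.55466
P_0 = D_1/(1+r)^1 + D_2/(1+r)^2 + D_3/(1+r)^3 + D_4/(1+r)^4 + D_5/(1+r)^5 + TV/(1+r)^5
    = 16372.16117 + 18111.32848 + 20035.24249 + 22163.52832 + 24517.89580 + 570449.70894 = 671649.86520

€671649.87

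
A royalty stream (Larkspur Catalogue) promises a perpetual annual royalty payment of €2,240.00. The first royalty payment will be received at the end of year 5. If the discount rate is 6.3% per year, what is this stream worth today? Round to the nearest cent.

Value at end of year 4: C / r = €2,240.00 / 0.063 = €35,555.5556
Discount to today: PV = €35,555.5556 / (1 + 0.063)^4 = €35,555.5556 / 1.276830 = €27,846.74

€27846.74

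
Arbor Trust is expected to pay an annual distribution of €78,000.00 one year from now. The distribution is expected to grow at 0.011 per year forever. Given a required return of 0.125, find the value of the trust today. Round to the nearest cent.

€684210.53

Growing perpetuity: P = D₁ / (r − g) = €78,000.0000 / (0.125 − 0.011) = €684,210.53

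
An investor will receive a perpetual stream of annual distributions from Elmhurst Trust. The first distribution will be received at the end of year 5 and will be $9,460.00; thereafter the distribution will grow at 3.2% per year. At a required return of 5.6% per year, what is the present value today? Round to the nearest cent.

Value at end of year 4: C₁ / (r − g) = $9,460.00 / (0.056 − 0.032) = $394,166.6667
Discount to today: PV = $394,166.6667 / (1 + 0.056)^4 = $394,166.6667 / 1.243528 = $316,974.42

$316974.42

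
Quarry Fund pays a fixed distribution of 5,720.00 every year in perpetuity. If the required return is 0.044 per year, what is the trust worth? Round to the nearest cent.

130000.00

Level perpetuity: PV = C / r = 5,720.00 / 0.044 = 130,000.00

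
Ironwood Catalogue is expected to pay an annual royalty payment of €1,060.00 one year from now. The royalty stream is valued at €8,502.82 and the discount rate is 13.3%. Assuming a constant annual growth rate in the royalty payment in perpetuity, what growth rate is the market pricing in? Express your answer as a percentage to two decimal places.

0.83%

P = D₁/(r−g) ⇒ g = r − D₁/P = 0.133 − €1,060.00/€8,502.82 = 0.008335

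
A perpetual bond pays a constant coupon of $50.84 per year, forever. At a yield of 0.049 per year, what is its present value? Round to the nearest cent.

Level perpetuity: PV = C / r = $50.84 / 0.049 = $1,037.55

$1037.55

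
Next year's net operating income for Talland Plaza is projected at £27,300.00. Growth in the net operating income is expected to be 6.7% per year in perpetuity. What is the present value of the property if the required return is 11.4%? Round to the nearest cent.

£580851.06

Growing perpetuity: P = D₁ / (r − g) = £27,300.0000 / (0.114 − 0.067) = £580,851.06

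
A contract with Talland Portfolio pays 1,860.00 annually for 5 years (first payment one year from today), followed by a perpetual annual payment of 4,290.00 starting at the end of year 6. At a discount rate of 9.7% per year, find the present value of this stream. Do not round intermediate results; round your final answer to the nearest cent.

34944.16

PV of 5-year annuity: 1,860.00 × [1 − (1+0.097)^−5] / 0.097 = 7105.23544
Perpetuity value at year 5: 4,290.00 / 0.097 = 44226.80412
PV of perpetuity: 44226.80412 / (1+0.097)^5 = 27838.92238
Total PV = 7105.23544 + 27838.92238 = 34944.15782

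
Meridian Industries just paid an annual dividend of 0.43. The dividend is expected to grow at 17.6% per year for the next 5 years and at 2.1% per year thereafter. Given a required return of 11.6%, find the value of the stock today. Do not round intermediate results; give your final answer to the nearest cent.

8.53

D_1 = 0.50568
D_2 = 0.59468
D_3 = 0.69934
D_4 = 0.82243
D_5 = 0.96718
Terminal value at year 5: TV = D_5×(1+g_2)/(r−g_2) = 0.98749/0.095 = 10.39459
P_0 = D_1/(1+r)^1 + D_2/(1+r)^2 + D_3/(1+r)^3 + D_4/(1+r)^4 + D_5/(1+r)^5 + TV/(1+r)^5
    = 0.45312 + 0.47748 + 0.50315 + 0.53020 + 0.55871 + 6.00463 = 8.52729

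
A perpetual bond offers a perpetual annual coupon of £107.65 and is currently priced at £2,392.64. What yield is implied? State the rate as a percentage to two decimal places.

4.50%

P = C/r ⇒ r = C/P = £107.65/£2,392.64 = 0.044992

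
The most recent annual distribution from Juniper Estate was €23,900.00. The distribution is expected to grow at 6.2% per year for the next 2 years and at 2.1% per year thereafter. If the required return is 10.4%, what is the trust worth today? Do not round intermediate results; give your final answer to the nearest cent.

D_1 = 25381.80000
D_2 = 26955.47160
Terminal value at year 2: TV = D_2×(1+g_2)/(r−g_2) = 27521.53650/0.083 = 331584.77715
P_0 = D_1/(1+r)^1 + D_2/(1+r)^2 + TV/(1+r)^2
    = 22990.76087 + 22116.11236 + 272054.82792 = 317161.70115

€317161.70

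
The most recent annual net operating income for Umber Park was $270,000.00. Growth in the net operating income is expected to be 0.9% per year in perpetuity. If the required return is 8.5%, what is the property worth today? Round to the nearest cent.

$3584605.26

D₁ = D₀ × (1 + g) = $270,000.00 × 1.009 = $272,430.0000
Growing perpetuity: P = D₁ / (r − g) = $272,430.0000 / (0.085 − 0.009) = $3,584,605.26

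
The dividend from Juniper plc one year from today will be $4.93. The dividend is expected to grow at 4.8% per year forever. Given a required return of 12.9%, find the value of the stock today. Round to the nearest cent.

Growing perpetuity: P = D₁ / (r − g) = $4.9300 / (0.129 − 0.048) = $60.86

$60.86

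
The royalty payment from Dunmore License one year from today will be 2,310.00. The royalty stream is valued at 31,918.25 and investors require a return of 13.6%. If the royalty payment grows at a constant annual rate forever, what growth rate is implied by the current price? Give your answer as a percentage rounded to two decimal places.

P = D₁/(r−g) ⇒ g = r − D₁/P = 0.136 − 2,310.00/31,918.25 = 0.063628

6.36%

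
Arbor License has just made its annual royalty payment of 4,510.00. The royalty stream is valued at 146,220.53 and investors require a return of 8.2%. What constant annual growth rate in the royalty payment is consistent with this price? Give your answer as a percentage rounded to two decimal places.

P = D₀(1+g)/(r−g) ⇒ P(r−g) = D₀(1+g) ⇒ g(P+D₀) = P·r − D₀
g = (P·r − D₀)/(P + D₀) = (146,220.53×0.082 − 4,510.00) / (146,220.53 + 4,510.00) = 0.049626

4.96%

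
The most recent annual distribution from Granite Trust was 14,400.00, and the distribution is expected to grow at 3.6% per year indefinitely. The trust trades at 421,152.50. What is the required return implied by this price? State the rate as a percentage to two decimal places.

7.14%

D₁ = 14,400.00 × 1.036 = 14,918.4000
P = D₁/(r − g) ⇒ r = D₁/P + g = 14,918.4000/421,152.50 + 0.036 = 0.035423 + 0.036 = 0.071423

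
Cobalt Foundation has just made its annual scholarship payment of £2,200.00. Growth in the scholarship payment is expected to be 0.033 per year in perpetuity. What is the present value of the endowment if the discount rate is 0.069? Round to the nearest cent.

D₁ = D₀ × (1 + g) = £2,200.00 × 1.033 = £2,272.6000
Growing perpetuity: P = D₁ / (r − g) = £2,272.6000 / (0.069 − 0.033) = £63,127.78

£63127.78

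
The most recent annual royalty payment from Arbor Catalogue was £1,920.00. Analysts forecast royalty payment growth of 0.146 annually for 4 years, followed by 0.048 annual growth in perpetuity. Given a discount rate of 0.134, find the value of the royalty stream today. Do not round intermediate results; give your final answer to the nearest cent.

£32288.73

D_1 = 2200.32000
D_2 = 2521.56672
D_3 = 2889.71546
D_4 = 3311.61392
Terminal value at year 4: TV = D_4×(1+g_2)/(r−g_2) = 3470.57139/0.086 = 40355.48124
P_0 = D_1/(1+r)^1 + D_2/(1+r)^2 + D_3/(1+r)^3 + D_4/(1+r)^4 + TV/(1+r)^4
    = 1940.31746 + 1960.84992 + 1981.59965 + 2002.56896 + 24403.39853 = 32288.73453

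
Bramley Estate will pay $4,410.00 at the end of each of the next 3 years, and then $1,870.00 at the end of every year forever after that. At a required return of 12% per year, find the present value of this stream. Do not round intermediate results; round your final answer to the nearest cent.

PV of 3-year annuity: $4,410.00 × [1 − (1+0.12)^−3] / 0.12 = 10592.07589
Perpetuity value at year 3: $1,870.00 / 0.12 = 15583.33333
PV of perpetuity: 15583.33333 / (1+0.12)^3 = 11091.90886
Total PV = 10592.07589 + 11091.90886 = 21683.98475

$21683.98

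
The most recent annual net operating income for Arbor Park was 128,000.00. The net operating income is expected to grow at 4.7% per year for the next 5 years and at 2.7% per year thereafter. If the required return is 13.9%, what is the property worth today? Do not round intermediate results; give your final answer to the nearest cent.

1270969.69

D_1 = 134016.00000
D_2 = 140314.75200
D_3 = 146909.54534
D_4 = 153814.29398
D_5 = 161043.56579
Terminal value at year 5: TV = D_5×(1+g_2)/(r−g_2) = 165391.74207/0.112 = 1476711.98275
P_0 = D_1/(1+r)^1 + D_2/(1+r)^2 + D_3/(1+r)^3 + D_4/(1+r)^4 + D_5/(1+r)^5 + TV/(1+r)^5
    = 117661.10623 + 108157.31188 + 99421.16377 + 91390.65713 + 84008.79544 + 770330.65109 = 1270969.68554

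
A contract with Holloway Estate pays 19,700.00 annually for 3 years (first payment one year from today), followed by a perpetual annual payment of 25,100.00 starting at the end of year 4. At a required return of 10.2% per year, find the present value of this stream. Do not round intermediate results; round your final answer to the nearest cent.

PV of 3-year annuity: 19,700.00 × [1 − (1+0.102)^−3] / 0.102 = 48818.99930
Perpetuity value at year 3: 25,100.00 / 0.102 = 246078.43137
PV of perpetuity: 246078.43137 / (1+0.102)^3 = 183877.57440
Total PV = 48818.99930 + 183877.57440 = 232696.57370

232696.57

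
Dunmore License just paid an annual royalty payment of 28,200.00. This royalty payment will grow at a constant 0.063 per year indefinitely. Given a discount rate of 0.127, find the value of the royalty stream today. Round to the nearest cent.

D₁ = D₀ × (1 + g) = 28,200.00 × 1.063 = 29,976.6000
Growing perpetuity: P = D₁ / (r − g) = 29,976.6000 / (0.127 − 0.063) = 468,384.38

468384.38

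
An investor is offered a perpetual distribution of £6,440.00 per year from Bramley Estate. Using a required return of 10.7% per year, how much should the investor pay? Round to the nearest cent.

Level perpetuity: PV = C / r = £6,440.00 / 0.107 = £60,186.92

£60186.92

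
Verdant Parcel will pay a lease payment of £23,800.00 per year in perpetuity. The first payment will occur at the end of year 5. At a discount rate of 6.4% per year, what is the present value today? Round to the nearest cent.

£290155.28

Value at end of year 4: C / r = £23,800.00 / 0.064 = £371,875.0000
Discount to today: PV = £371,875.0000 / (1 + 0.064)^4 = £371,875.0000 / 1.281641 = £290,155.28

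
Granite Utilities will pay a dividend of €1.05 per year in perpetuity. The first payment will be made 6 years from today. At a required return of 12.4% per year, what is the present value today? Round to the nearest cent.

Value at end of year 5: C / r = €1.05 / 0.124 = €8.4677
Discount to today: PV = €8.4677 / (1 + 0.124)^5 = €8.4677 / 1.794038 = €4.72

€4.72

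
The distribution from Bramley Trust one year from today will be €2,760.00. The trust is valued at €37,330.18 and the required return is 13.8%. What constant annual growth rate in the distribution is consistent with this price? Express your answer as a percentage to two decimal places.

6.41%

P = D₁/(r−g) ⇒ g = r − D₁/P = 0.138 − €2,760.00/€37,330.18 = 0.064065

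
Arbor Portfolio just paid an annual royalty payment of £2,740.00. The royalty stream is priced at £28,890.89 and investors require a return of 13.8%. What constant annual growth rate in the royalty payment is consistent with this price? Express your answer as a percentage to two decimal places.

P = D₀(1+g)/(r−g) ⇒ P(r−g) = D₀(1+g) ⇒ g(P+D₀) = P·r − D₀
g = (P·r − D₀)/(P + D₀) = (£28,890.89×0.138 − £2,740.00) / (£28,890.89 + £2,740.00) = 0.039422

3.94%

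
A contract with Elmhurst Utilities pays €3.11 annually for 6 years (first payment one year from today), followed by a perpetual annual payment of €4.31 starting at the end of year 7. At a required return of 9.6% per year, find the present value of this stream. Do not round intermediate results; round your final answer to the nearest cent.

€39.61

PV of 6-year annuity: €3.11 × [1 − (1+0.096)^−6] / 0.096 = 13.70512
Perpetuity value at year 6: €4.31 / 0.096 = 44.89583
PV of perpetuity: 44.89583 / (1+0.096)^6 = 25.90256
Total PV = 13.70512 + 25.90256 = 39.60768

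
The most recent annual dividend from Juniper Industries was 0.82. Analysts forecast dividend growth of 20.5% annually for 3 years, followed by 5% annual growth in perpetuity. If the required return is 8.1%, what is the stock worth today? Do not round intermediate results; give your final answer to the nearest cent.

D_1 = 0.98810
D_2 = 1.19066
D_3 = 1.43475
Terminal value at year 3: TV = D_3×(1+g_2)/(r−g_2) = 1.50648/0.031 = 48.59623
P_0 = D_1/(1+r)^1 + D_2/(1+r)^2 + D_3/(1+r)^3 + TV/(1+r)^3
    = 0.91406 + 1.01891 + 1.13579 + 38.47029 = 41.53906

41.54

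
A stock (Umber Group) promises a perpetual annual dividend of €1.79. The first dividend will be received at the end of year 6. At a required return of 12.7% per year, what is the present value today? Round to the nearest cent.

€7.75

Value at end of year 5: C / r = €1.79 / 0.127 = €14.0945
Discount to today: PV = €14.0945 / (1 + 0.127)^5 = €14.0945 / 1.818108 = €7.75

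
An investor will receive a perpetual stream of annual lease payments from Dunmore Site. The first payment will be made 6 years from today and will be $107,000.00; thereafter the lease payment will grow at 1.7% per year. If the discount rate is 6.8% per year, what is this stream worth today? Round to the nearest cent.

Value at end of year 5: C₁ / (r − g) = $107,000.00 / (0.068 − 0.017) = $2,098,039.2157
Discount to today: PV = $2,098,039.2157 / (1 + 0.068)^5 = $2,098,039.2157 / 1.389493 = $1,509,931.82

$1509931.82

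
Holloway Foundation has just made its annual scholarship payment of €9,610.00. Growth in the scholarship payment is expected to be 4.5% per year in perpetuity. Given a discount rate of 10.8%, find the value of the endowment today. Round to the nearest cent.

D₁ = D₀ × (1 + g) = €9,610.00 × 1.045 = €10,042.4500
Growing perpetuity: P = D₁ / (r − g) = €10,042.4500 / (0.108 − 0.045) = €159,403.97

€159403.97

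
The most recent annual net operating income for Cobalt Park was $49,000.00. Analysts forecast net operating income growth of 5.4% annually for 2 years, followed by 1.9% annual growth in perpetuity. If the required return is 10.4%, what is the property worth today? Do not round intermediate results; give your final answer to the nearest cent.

$626862.68

D_1 = 51646.00000
D_2 = 54434.88400
Terminal value at year 2: TV = D_2×(1+g_2)/(r−g_2) = 55469.14680/0.085 = 652578.19760
P_0 = D_1/(1+r)^1 + D_2/(1+r)^2 + TV/(1+r)^2
    = 46780.79710 + 44662.10158 + 535419.78248 = 626862.68116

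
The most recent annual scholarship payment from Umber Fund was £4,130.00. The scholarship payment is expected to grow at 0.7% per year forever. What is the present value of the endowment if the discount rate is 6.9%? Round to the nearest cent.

D₁ = D₀ × (1 + g) = £4,130.00 × 1.007 = £4,158.9100
Growing perpetuity: P = D₁ / (r − g) = £4,158.9100 / (0.069 − 0.007) = £67,079.19

£67079.19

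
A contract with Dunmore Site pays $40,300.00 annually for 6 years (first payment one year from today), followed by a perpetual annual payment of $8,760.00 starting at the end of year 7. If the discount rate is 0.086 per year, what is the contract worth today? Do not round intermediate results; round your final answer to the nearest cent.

$245049.70

PV of 6-year annuity: $40,300.00 × [1 − (1+0.086)^−6] / 0.086 = 182958.98232
Perpetuity value at year 6: $8,760.00 / 0.086 = 101860.46512
PV of perpetuity: 101860.46512 / (1+0.086)^6 = 62090.72107
Total PV = 182958.98232 + 62090.72107 = 245049.70338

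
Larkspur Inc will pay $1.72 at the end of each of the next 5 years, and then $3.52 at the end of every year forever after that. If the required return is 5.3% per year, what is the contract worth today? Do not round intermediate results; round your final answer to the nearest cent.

PV of 5-year annuity: $1.72 × [1 − (1+0.053)^−5] / 0.053 = 7.38535
Perpetuity value at year 5: $3.52 / 0.053 = 66.41509
PV of perpetuity: 66.41509 / (1+0.053)^5 = 51.30089
Total PV = 7.38535 + 51.30089 = 58.68624

$58.69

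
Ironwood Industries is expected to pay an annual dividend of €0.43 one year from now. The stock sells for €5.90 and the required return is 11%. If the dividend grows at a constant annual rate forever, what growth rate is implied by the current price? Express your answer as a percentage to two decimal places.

P = D₁/(r−g) ⇒ g = r − D₁/P = 0.11 − €0.43/€5.90 = 0.037119

3.71%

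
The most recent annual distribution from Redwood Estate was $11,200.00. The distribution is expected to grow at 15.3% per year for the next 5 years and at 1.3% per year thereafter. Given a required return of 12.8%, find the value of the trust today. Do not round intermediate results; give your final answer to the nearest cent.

D_1 = 12913.60000
D_2 = 14889.38080
D_3 = 17167.45606
D_4 = 19794.07684
D_5 = 22822.57060
Terminal value at year 5: TV = D_5×(1+g_2)/(r−g_2) = 23119.26401/0.115 = 201037.07838
P_0 = D_1/(1+r)^1 + D_2/(1+r)^2 + D_3/(1+r)^3 + D_4/(1+r)^4 + D_5/(1+r)^5 + TV/(1+r)^5
    = 11448.22695 + 11701.95538 + 11961.30723 + 12226.40713 + 12497.38246 + 110085.63856 = 169920.91771

$169920.92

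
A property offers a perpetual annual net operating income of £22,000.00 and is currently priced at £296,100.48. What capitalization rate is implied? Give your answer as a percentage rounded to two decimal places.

P = C/r ⇒ r = C/P = £22,000.00/£296,100.48 = 0.074299

7.43%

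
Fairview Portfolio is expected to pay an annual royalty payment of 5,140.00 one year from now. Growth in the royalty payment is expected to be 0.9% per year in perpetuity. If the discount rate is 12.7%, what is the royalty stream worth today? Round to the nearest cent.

43559.32

Growing perpetuity: P = D₁ / (r − g) = 5,140.0000 / (0.127 − 0.009) = 43,559.32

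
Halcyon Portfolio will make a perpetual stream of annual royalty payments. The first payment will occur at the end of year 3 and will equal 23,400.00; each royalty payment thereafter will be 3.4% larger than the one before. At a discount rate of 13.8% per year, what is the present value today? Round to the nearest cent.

Value at end of year 2: C₁ / (r − g) = 23,400.00 / (0.138 − 0.034) = 225,000.0000
Discount to today: PV = 225,000.0000 / (1 + 0.138)^2 = 225,000.0000 / 1.295044 = 173,739.27

173739.27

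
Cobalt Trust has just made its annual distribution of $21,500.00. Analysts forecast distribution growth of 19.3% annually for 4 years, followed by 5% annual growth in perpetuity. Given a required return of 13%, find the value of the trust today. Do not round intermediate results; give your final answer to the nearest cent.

D_1 = 25649.50000
D_2 = 30599.85350
D_3 = 36505.62523
D_4 = 43551.21089
Terminal value at year 4: TV = D_4×(1+g_2)/(r−g_2) = 45728.77144/0.08 = 571609.64298
P_0 = D_1/(1+r)^1 + D_2/(1+r)^2 + D_3/(1+r)^3 + D_4/(1+r)^4 + TV/(1+r)^4
    = 22698.67257 + 23964.17378 + 25300.22949 + 26710.77325 + 350578.89896 = 449252.74805

$449252.75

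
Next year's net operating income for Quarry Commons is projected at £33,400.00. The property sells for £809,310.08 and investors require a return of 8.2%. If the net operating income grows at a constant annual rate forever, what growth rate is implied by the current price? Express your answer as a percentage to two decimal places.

4.07%

P = D₁/(r−g) ⇒ g = r − D₁/P = 0.082 − £33,400.00/£809,310.08 = 0.040730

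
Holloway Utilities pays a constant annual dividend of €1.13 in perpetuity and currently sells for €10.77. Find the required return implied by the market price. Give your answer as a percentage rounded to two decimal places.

10.49%

P = C/r ⇒ r = C/P = €1.13/€10.77 = 0.104921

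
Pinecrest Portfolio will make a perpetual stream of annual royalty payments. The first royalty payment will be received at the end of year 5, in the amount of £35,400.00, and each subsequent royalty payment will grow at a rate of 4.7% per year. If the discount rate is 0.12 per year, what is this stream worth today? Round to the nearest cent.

Value at end of year 4: C₁ / (r − g) = £35,400.00 / (0.12 − 0.047) = £484,931.5068
Discount to today: PV = £484,931.5068 / (1 + 0.12)^4 = £484,931.5068 / 1.573519 = £308,182.74

£308182.74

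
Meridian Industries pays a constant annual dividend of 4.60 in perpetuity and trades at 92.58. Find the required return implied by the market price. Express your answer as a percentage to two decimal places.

P = C/r ⇒ r = C/P = 4.60/92.58 = 0.049687

4.97%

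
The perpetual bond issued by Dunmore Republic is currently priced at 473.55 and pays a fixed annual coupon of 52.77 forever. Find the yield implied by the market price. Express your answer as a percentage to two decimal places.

P = C/r ⇒ r = C/P = 52.77/473.55 = 0.111435

11.14%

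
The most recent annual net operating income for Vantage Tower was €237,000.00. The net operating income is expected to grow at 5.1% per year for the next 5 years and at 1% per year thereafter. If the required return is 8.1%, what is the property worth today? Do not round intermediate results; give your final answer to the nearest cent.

€4018762.48

D_1 = 249087.00000
D_2 = 261790.43700
D_3 = 275141.74929
D_4 = 289173.97850
D_5 = 303921.85140
Terminal value at year 5: TV = D_5×(1+g_2)/(r−g_2) = 306961.06992/0.071 = 4323395.35096
P_0 = D_1/(1+r)^1 + D_2/(1+r)^2 + D_3/(1+r)^3 + D_4/(1+r)^4 + D_5/(1+r)^5 + TV/(1+r)^5
    = 230422.75671 + 224028.04560 + 217810.80105 + 211766.09796 + 205889.14797 + 2928845.62612 = 4018762.47541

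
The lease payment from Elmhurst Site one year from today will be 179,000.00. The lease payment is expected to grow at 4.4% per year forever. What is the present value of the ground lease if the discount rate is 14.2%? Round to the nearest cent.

1826530.61

Growing perpetuity: P = D₁ / (r − g) = 179,000.0000 / (0.142 − 0.044) = 1,826,530.61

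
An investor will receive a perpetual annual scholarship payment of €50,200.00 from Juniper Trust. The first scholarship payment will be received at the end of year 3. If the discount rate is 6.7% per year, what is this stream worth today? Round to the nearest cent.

Value at end of year 2: C / r = €50,200.00 / 0.067 = €749,253.7313
Discount to today: PV = €749,253.7313 / (1 + 0.067)^2 = €749,253.7313 / 1.138489 = €658,112.40

€658112.40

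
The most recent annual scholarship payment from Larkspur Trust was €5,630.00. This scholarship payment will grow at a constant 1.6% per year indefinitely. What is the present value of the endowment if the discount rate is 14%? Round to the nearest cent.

€46129.68

D₁ = D₀ × (1 + g) = €5,630.00 × 1.016 = €5,720.0800
Growing perpetuity: P = D₁ / (r − g) = €5,720.0800 / (0.14 − 0.016) = €46,129.68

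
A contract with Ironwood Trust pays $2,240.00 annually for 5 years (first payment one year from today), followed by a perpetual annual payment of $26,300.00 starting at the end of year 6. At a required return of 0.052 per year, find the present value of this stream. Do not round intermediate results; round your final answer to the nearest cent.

$402175.41

PV of 5-year annuity: $2,240.00 × [1 − (1+0.052)^−5] / 0.052 = 9644.64460
Perpetuity value at year 5: $26,300.00 / 0.052 = 505769.23077
PV of perpetuity: 505769.23077 / (1+0.052)^5 = 392530.76959
Total PV = 9644.64460 + 392530.76959 = 402175.41419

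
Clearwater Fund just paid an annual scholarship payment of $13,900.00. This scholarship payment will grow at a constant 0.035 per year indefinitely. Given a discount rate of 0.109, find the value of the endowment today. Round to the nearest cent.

$194412.16

D₁ = D₀ × (1 + g) = $13,900.00 × 1.035 = $14,386.5000
Growing perpetuity: P = D₁ / (r − g) = $14,386.5000 / (0.109 − 0.035) = $194,412.16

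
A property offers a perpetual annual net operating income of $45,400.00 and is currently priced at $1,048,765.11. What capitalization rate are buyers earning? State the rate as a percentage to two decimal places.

P = C/r ⇒ r = C/P = $45,400.00/$1,048,765.11 = 0.043289

4.33%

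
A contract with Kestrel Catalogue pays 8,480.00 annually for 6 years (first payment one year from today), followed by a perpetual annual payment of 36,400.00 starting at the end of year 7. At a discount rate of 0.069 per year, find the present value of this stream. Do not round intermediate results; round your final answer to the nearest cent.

394042.61

PV of 6-year annuity: 8,480.00 × [1 − (1+0.069)^−6] / 0.069 = 40545.34105
Perpetuity value at year 6: 36,400.00 / 0.069 = 527536.23188
PV of perpetuity: 527536.23188 / (1+0.069)^6 = 353497.26796
Total PV = 40545.34105 + 353497.26796 = 394042.60901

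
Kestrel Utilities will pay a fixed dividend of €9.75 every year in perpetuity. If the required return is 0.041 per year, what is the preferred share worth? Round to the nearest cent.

€237.80

Level perpetuity: PV = C / r = €9.75 / 0.041 = €237.80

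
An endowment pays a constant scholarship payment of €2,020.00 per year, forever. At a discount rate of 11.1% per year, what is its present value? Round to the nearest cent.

Level perpetuity: PV = C / r = €2,020.00 / 0.111 = €18,198.20

€18198.20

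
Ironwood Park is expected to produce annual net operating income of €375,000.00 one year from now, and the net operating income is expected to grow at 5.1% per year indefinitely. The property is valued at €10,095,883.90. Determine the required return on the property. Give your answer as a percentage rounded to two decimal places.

P = D₁/(r − g) ⇒ r = D₁/P + g = €375,000.0000/€10,095,883.90 + 0.051 = 0.037144 + 0.051 = 0.088144

8.81%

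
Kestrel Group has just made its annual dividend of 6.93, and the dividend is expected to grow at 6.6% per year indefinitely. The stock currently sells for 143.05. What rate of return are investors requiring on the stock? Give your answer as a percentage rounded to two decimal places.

11.76%

D₁ = 6.93 × 1.066 = 7.3874
P = D₁/(r − g) ⇒ r = D₁/P + g = 7.3874/143.05 + 0.066 = 0.051642 + 0.066 = 0.117642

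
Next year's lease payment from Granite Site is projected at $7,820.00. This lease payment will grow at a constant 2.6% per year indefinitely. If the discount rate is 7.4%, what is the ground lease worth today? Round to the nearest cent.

Growing perpetuity: P = D₁ / (r − g) = $7,820.0000 / (0.074 − 0.026) = $162,916.67

$162916.67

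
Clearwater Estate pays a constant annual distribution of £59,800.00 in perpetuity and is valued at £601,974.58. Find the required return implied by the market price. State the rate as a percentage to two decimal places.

P = C/r ⇒ r = C/P = £59,800.00/£601,974.58 = 0.099340

9.93%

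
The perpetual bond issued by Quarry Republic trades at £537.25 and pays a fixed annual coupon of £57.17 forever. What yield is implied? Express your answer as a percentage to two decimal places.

P = C/r ⇒ r = C/P = £57.17/£537.25 = 0.106412

10.64%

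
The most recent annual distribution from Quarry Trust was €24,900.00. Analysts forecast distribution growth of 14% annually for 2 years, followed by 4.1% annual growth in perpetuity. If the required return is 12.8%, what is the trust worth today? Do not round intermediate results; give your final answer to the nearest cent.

D_1 = 28386.00000
D_2 = 32360.04000
Terminal value at year 2: TV = D_2×(1+g_2)/(r−g_2) = 33686.80164/0.087 = 387204.61655
P_0 = D_1/(1+r)^1 + D_2/(1+r)^2 + TV/(1+r)^2
    = 25164.89362 + 25432.60525 + 304314.27663 = 354911.77550

€354911.78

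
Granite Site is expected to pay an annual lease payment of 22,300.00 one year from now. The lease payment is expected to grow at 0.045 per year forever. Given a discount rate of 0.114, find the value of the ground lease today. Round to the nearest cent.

Growing perpetuity: P = D₁ / (r − g) = 22,300.0000 / (0.114 − 0.045) = 323,188.41

323188.41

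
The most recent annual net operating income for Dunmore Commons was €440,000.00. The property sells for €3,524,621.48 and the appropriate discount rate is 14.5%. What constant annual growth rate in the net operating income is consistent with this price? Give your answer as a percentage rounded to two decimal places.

1.79%

P = D₀(1+g)/(r−g) ⇒ P(r−g) = D₀(1+g) ⇒ g(P+D₀) = P·r − D₀
g = (P·r − D₀)/(P + D₀) = (€3,524,621.48×0.145 − €440,000.00) / (€3,524,621.48 + €440,000.00) = 0.017926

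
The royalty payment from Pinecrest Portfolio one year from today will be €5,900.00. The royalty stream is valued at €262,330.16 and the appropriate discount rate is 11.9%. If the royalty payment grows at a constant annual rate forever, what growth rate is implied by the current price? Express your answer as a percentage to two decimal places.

P = D₁/(r−g) ⇒ g = r − D₁/P = 0.119 − €5,900.00/€262,330.16 = 0.096509

9.65%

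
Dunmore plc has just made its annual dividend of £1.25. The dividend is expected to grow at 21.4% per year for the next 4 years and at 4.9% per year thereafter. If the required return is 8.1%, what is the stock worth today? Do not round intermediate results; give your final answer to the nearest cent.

£71.92

D_1 = 1.51750
D_2 = 1.84224
D_3 = 2.23649
D_4 = 2.71509
Terminal value at year 4: TV = D_4×(1+g_2)/(r−g_2) = 2.84813/0.032 = 89.00415
P_0 = D_1/(1+r)^1 + D_2/(1+r)^2 + D_3/(1+r)^3 + D_4/(1+r)^4 + TV/(1+r)^4
    = 1.40379 + 1.57651 + 1.77047 + 1.98830 + 65.17897 = 71.91804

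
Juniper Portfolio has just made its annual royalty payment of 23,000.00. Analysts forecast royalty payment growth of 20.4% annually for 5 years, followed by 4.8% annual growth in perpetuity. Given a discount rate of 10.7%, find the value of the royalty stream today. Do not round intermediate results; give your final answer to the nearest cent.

770774.99

D_1 = 27692.00000
D_2 = 33341.16800
D_3 = 40142.76627
D_4 = 48331.89059
D_5 = 58191.59627
Terminal value at year 5: TV = D_5×(1+g_2)/(r−g_2) = 60984.79289/0.059 = 1033640.55751
P_0 = D_1/(1+r)^1 + D_2/(1+r)^2 + D_3/(1+r)^3 + D_4/(1+r)^4 + D_5/(1+r)^5 + TV/(1+r)^5
    = 25015.35682 + 27207.30769 + 29591.32652 + 32184.24312 + 35004.36198 + 621772.39585 = 770774.99198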